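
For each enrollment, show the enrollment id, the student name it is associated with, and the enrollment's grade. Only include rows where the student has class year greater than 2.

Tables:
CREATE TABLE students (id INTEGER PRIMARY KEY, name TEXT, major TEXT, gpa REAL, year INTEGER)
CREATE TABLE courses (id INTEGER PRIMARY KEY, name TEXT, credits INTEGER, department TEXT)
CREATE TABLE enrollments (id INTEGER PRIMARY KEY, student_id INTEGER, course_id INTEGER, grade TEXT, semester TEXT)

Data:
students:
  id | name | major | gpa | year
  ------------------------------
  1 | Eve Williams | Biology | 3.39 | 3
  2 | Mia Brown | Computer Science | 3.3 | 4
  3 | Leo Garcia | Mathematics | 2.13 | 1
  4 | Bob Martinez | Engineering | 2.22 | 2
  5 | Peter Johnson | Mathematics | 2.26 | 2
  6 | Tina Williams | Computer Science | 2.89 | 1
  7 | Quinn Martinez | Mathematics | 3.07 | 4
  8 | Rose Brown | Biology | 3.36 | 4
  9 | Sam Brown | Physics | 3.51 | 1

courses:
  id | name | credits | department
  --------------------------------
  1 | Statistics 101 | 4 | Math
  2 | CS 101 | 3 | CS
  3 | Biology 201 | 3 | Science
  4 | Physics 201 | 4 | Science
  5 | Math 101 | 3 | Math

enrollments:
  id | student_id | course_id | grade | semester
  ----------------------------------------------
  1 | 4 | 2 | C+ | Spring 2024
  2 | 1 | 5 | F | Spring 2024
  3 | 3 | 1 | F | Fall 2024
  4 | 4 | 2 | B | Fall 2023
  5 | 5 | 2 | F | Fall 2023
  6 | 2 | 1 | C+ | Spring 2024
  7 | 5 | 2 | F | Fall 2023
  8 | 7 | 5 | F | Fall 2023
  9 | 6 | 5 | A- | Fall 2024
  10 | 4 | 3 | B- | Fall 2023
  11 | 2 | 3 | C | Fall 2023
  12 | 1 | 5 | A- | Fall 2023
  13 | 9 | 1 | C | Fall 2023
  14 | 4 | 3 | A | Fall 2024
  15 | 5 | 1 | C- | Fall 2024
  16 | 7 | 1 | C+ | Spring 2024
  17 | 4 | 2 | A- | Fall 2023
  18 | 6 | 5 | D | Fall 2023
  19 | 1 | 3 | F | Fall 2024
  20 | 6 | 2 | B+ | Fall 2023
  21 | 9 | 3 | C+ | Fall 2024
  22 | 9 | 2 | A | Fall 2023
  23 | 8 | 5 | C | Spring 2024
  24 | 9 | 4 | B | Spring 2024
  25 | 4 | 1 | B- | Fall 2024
SELECT c.id, p.name AS student, c.grade FROM enrollments c JOIN students p ON c.student_id = p.id WHERE p.year > 2

Execution result:
id | student | grade
2 | Eve Williams | F
6 | Mia Brown | C+
8 | Quinn Martinez | F
11 | Mia Brown | C
12 | Eve Williams | A-
16 | Quinn Martinez | C+
19 | Eve Williams | F
23 | Rose Brown | C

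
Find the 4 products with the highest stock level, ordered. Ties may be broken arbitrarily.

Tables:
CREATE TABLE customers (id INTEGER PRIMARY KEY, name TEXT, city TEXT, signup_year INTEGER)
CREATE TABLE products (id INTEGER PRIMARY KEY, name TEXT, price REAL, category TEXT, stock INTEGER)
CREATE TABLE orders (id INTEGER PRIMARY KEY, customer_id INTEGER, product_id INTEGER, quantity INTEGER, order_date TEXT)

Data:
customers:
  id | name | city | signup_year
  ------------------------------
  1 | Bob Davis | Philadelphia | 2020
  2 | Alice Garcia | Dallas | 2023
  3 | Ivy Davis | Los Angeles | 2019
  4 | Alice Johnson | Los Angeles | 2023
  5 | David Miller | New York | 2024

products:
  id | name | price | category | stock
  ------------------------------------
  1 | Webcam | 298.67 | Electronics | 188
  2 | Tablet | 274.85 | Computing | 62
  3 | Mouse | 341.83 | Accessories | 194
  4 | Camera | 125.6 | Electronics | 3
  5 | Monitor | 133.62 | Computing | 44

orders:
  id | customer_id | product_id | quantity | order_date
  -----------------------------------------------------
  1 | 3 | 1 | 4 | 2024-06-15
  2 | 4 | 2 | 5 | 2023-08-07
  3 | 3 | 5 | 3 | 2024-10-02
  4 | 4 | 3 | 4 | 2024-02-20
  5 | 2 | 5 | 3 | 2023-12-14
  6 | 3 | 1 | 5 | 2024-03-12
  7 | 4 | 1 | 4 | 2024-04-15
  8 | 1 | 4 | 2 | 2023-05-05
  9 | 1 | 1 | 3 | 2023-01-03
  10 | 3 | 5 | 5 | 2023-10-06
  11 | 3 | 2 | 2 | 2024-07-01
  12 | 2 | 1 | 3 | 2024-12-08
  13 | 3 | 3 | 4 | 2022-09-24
SELECT name, stock FROM products ORDER BY stock DESC LIMIT 4

Execution result:
name | stock
Mouse | 194
Webcam | 188
Tablet | 62
Monitor | 44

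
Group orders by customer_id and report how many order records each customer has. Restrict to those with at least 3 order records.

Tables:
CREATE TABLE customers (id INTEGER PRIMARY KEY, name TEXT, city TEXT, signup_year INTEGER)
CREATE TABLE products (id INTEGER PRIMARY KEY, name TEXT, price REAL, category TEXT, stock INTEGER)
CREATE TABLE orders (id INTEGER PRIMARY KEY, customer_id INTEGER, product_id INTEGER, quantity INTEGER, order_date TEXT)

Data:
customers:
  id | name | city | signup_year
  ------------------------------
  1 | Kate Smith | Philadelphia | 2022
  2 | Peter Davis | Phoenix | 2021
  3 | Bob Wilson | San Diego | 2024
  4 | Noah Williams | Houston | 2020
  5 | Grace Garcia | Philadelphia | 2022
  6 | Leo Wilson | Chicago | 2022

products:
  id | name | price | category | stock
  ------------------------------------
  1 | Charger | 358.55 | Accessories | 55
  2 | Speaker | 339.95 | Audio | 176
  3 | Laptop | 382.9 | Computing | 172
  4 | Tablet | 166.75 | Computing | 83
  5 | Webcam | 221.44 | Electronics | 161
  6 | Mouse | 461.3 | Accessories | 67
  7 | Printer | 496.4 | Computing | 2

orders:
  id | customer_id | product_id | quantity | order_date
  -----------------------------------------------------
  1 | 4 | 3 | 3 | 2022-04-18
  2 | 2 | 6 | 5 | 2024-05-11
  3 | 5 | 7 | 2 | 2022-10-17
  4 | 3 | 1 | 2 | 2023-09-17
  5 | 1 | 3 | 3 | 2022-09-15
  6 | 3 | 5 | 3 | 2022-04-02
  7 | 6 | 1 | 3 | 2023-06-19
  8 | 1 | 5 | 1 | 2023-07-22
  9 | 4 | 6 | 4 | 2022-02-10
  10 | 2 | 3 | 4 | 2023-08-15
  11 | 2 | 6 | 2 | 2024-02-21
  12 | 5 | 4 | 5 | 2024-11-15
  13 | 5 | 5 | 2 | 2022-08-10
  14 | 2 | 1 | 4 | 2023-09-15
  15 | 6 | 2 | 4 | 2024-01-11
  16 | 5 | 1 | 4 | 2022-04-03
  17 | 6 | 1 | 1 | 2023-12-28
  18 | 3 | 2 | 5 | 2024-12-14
SELECT customer_id, COUNT(*) AS order_count FROM orders GROUP BY customer_id HAVING COUNT(*) >= 3

Execution result:
customer_id | order_count
2 | 4
3 | 3
5 | 4
6 | 3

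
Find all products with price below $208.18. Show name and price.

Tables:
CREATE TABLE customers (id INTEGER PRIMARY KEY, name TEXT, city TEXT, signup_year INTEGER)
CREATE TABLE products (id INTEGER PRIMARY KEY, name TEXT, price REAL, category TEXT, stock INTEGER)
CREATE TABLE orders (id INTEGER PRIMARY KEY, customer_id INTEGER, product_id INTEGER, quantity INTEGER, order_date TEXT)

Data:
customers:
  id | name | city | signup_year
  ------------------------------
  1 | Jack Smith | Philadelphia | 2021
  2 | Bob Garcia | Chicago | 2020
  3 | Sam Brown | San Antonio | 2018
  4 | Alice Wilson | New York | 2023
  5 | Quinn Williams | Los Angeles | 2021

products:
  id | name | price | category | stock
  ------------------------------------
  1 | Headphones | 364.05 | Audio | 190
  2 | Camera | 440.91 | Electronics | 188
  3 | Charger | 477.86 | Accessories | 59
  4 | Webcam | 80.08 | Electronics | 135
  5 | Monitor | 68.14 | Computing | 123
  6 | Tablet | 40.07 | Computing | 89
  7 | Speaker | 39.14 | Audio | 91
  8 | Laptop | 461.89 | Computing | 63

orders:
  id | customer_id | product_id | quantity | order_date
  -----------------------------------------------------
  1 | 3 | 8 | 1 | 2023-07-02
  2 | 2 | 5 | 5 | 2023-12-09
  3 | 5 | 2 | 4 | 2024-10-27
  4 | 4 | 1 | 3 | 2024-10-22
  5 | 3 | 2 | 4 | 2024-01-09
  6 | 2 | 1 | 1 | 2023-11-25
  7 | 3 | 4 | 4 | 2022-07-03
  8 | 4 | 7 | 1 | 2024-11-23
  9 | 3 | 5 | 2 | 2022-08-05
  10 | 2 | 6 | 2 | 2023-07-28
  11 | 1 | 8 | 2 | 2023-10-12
SELECT name, price FROM products WHERE price < 208.18

Execution result:
name | price
Webcam | 80.08
Monitor | 68.14
Tablet | 40.07
Speaker | 39.14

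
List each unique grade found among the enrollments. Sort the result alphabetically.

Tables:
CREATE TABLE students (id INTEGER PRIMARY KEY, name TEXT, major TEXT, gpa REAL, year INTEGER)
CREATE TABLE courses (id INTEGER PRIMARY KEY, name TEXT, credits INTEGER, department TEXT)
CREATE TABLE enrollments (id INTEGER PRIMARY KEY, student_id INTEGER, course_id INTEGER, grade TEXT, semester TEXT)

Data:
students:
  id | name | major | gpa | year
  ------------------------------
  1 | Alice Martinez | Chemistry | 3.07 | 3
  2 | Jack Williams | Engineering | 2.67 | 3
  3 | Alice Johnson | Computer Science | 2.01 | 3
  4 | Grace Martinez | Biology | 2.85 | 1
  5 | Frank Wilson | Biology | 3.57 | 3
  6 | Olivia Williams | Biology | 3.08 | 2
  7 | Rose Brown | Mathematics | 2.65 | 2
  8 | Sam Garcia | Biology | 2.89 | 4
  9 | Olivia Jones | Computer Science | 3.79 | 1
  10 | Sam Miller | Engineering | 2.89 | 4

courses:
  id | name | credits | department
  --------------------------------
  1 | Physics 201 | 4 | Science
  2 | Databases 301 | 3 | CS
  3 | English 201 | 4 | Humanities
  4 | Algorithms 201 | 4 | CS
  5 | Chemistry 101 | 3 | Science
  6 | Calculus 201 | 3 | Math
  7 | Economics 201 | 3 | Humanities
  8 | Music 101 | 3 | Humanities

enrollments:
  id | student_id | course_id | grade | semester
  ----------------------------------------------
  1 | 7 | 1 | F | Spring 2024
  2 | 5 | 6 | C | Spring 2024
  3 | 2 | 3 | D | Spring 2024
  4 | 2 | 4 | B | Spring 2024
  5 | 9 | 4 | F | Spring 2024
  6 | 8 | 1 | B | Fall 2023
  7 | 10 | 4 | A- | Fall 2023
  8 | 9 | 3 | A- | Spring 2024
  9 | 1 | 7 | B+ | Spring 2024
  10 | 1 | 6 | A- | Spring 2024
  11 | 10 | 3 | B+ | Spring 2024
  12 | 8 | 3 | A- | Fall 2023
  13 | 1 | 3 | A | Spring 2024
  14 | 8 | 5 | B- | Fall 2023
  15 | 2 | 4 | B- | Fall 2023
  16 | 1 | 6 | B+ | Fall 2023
SELECT DISTINCT grade FROM enrollments ORDER BY grade

Execution result:
grade
A
A-
B
B+
B-
C
D
F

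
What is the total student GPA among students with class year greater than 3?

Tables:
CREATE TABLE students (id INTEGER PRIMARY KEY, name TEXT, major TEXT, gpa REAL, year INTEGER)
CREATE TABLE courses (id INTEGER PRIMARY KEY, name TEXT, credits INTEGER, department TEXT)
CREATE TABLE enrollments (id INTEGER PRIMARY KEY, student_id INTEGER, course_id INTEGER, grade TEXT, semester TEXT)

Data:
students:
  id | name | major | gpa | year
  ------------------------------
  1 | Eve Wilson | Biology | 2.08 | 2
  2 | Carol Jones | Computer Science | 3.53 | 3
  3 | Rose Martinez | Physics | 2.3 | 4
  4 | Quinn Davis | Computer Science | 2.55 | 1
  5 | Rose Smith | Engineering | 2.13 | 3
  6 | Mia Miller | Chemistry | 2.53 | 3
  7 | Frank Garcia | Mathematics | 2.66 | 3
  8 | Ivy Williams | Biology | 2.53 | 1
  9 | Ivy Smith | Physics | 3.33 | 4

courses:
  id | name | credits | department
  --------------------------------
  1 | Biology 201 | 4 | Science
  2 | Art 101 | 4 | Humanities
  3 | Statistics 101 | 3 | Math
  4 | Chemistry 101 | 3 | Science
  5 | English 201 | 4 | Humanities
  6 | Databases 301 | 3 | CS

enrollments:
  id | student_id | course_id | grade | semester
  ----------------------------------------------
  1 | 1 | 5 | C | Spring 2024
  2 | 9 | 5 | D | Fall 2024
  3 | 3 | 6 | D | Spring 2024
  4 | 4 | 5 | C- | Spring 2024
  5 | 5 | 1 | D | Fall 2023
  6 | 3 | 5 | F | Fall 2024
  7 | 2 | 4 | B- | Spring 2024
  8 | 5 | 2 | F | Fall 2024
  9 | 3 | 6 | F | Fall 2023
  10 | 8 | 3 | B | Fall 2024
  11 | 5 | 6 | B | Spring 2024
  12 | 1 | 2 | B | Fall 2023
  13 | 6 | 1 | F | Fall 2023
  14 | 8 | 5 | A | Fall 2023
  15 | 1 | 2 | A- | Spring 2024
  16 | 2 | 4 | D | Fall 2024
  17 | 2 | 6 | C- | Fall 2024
SELECT SUM(gpa) FROM students WHERE year > 3

Execution result:
5.63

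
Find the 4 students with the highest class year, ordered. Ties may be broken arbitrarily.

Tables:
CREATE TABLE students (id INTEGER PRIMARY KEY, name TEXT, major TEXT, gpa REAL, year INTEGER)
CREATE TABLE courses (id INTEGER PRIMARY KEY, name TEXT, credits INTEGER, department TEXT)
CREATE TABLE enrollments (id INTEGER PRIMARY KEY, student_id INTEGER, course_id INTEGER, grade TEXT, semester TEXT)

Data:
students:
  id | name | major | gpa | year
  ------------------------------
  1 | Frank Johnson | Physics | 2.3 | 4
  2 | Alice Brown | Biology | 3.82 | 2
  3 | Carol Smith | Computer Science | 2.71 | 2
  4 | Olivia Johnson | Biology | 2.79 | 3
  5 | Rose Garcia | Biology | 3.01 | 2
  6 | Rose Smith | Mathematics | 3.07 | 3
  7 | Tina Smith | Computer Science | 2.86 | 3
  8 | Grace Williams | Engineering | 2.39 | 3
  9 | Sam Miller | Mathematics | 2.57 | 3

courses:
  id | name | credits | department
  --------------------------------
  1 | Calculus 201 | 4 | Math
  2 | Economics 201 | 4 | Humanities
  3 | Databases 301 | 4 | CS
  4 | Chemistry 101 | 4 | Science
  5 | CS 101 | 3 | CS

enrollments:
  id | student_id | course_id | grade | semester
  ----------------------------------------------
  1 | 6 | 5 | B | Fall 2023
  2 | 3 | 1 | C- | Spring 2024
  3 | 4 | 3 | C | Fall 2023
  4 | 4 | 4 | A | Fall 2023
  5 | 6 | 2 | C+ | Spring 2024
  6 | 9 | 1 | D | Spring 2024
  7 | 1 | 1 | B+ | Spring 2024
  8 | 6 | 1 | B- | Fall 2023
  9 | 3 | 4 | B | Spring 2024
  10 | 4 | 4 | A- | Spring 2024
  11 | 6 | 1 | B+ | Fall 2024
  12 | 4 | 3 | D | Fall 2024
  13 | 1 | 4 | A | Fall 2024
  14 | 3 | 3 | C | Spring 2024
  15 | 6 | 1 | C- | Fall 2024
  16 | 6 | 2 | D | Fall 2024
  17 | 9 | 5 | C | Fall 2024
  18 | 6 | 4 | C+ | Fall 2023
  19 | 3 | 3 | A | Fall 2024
SELECT name, year FROM students ORDER BY year DESC LIMIT 4

Execution result:
name | year
Frank Johnson | 4
Olivia Johnson | 3
Rose Smith | 3
Tina Smith | 3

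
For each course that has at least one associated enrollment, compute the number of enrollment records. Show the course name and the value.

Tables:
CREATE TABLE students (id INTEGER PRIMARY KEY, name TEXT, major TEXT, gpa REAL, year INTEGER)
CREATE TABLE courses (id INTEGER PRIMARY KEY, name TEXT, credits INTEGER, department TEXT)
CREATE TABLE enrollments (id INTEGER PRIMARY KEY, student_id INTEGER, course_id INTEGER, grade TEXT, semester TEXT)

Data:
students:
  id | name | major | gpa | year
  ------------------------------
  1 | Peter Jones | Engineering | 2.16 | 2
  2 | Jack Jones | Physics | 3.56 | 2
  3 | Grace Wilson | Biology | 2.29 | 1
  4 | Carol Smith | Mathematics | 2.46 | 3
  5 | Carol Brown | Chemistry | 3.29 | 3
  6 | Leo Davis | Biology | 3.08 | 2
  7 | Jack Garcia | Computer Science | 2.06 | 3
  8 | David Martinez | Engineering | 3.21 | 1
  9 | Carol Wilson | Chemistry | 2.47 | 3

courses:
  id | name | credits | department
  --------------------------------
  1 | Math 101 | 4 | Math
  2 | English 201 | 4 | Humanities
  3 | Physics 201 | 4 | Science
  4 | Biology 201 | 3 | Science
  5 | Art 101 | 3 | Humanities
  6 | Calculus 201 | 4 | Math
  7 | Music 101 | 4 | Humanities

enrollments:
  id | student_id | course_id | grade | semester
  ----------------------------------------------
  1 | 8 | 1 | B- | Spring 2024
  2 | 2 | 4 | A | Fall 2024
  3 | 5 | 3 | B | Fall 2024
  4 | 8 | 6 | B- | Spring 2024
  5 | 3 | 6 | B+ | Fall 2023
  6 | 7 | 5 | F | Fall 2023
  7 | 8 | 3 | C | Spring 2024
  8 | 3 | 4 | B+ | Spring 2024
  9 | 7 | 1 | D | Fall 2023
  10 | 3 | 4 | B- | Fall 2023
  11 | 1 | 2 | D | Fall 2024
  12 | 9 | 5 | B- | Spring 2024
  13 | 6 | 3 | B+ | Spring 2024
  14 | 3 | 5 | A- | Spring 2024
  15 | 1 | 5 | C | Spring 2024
SELECT p.name, COUNT(*) AS n FROM enrollments c JOIN courses p ON c.course_id = p.id GROUP BY p.id, p.name

Execution result:
name | n
Math 101 | 2
English 201 | 1
Physics 201 | 3
Biology 201 | 3
Art 101 | 4
Calculus 201 | 2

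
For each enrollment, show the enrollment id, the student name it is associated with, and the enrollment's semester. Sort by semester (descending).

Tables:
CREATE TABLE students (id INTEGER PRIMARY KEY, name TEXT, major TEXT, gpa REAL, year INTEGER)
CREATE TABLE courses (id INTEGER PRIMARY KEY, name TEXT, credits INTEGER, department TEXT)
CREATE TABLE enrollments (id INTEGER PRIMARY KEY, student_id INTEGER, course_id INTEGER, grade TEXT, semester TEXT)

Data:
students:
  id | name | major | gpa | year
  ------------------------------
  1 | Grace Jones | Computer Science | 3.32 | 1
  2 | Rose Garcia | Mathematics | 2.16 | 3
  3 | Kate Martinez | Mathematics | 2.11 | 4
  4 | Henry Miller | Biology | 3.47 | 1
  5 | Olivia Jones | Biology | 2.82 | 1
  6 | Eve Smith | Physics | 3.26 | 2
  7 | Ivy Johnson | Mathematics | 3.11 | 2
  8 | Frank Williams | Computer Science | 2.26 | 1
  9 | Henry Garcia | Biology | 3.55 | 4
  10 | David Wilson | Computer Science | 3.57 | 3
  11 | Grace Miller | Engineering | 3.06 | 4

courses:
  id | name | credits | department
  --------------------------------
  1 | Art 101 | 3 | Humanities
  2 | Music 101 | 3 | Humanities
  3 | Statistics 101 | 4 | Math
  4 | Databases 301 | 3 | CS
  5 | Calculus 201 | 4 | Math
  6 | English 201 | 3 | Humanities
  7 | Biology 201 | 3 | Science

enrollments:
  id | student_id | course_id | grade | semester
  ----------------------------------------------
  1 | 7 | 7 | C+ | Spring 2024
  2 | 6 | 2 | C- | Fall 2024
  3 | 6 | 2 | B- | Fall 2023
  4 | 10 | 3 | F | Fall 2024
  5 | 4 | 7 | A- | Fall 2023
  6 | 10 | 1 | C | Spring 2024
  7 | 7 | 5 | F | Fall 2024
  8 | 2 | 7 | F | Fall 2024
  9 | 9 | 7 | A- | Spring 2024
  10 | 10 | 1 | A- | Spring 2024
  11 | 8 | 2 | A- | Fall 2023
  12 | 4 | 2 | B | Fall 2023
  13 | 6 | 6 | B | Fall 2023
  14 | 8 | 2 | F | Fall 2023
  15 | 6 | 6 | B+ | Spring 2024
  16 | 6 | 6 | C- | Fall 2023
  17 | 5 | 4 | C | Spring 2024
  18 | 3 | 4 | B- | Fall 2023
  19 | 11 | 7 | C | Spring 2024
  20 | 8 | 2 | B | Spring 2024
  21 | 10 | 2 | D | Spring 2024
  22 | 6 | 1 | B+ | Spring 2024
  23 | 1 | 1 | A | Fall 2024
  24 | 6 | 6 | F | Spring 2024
SELECT c.id, p.name AS student, c.semester FROM enrollments c JOIN students p ON c.student_id = p.id ORDER BY c.semester DESC

Execution result:
id | student | semester
1 | Ivy Johnson | Spring 2024
6 | David Wilson | Spring 2024
9 | Henry Garcia | Spring 2024
10 | David Wilson | Spring 2024
15 | Eve Smith | Spring 2024
17 | Olivia Jones | Spring 2024
19 | Grace Miller | Spring 2024
20 | Frank Williams | Spring 2024
21 | David Wilson | Spring 2024
22 | Eve Smith | Spring 2024
24 | Eve Smith | Spring 2024
2 | Eve Smith | Fall 2024
4 | David Wilson | Fall 2024
7 | Ivy Johnson | Fall 2024
8 | Rose Garcia | Fall 2024
23 | Grace Jones | Fall 2024
3 | Eve Smith | Fall 2023
5 | Henry Miller | Fall 2023
11 | Frank Williams | Fall 2023
12 | Henry Miller | Fall 2023
13 | Eve Smith | Fall 2023
14 | Frank Williams | Fall 2023
16 | Eve Smith | Fall 2023
18 | Kate Martinez | Fall 2023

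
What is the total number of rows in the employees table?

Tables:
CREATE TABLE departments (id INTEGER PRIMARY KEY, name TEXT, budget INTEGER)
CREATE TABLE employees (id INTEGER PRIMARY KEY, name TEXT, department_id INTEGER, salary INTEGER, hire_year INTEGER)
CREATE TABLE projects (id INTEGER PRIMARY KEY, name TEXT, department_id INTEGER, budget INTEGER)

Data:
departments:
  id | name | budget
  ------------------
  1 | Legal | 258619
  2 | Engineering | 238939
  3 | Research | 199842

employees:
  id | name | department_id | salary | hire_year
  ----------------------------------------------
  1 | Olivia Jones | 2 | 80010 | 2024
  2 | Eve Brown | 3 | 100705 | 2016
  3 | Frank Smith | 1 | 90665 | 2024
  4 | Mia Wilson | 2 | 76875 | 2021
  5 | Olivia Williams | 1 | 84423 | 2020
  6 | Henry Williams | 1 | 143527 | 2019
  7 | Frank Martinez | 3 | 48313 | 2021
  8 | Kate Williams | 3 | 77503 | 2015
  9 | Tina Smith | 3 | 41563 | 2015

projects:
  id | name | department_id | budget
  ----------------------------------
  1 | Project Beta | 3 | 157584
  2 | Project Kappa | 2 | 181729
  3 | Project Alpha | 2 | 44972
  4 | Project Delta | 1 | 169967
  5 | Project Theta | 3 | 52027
SELECT COUNT(*) FROM employees

Execution result:
9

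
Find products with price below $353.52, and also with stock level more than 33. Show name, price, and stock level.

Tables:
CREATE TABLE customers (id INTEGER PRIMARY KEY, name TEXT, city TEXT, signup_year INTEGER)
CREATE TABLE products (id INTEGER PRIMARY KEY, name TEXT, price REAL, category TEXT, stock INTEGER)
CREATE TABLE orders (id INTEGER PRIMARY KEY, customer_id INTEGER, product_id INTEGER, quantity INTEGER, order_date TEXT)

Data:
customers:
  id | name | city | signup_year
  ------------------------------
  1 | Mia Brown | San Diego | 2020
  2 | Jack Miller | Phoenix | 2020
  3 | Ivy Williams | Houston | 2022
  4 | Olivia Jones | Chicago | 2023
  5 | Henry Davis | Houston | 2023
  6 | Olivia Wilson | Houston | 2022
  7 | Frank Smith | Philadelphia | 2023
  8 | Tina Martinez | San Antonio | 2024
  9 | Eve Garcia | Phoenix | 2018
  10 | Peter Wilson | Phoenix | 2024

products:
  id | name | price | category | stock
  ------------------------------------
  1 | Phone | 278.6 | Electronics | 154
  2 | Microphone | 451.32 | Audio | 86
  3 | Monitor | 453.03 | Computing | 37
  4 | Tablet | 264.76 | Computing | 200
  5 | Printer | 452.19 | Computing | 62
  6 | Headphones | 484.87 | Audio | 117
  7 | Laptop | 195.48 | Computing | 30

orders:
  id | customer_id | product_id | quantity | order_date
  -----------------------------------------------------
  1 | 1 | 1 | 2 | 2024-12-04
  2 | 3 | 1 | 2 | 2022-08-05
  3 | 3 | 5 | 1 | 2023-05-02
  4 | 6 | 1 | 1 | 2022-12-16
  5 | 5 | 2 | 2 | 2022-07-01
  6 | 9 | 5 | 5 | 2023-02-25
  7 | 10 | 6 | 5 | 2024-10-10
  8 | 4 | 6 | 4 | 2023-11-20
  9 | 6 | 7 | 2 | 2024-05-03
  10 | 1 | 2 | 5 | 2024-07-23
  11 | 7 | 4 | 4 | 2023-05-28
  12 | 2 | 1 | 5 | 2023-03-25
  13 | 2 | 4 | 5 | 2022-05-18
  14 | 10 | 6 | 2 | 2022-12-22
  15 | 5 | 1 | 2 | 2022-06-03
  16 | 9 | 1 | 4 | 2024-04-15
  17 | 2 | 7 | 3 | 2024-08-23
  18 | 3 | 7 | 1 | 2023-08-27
SELECT name, price, stock FROM products WHERE price < 353.52 AND stock > 33

Execution result:
name | price | stock
Phone | 278.60 | 154
Tablet | 264.76 | 200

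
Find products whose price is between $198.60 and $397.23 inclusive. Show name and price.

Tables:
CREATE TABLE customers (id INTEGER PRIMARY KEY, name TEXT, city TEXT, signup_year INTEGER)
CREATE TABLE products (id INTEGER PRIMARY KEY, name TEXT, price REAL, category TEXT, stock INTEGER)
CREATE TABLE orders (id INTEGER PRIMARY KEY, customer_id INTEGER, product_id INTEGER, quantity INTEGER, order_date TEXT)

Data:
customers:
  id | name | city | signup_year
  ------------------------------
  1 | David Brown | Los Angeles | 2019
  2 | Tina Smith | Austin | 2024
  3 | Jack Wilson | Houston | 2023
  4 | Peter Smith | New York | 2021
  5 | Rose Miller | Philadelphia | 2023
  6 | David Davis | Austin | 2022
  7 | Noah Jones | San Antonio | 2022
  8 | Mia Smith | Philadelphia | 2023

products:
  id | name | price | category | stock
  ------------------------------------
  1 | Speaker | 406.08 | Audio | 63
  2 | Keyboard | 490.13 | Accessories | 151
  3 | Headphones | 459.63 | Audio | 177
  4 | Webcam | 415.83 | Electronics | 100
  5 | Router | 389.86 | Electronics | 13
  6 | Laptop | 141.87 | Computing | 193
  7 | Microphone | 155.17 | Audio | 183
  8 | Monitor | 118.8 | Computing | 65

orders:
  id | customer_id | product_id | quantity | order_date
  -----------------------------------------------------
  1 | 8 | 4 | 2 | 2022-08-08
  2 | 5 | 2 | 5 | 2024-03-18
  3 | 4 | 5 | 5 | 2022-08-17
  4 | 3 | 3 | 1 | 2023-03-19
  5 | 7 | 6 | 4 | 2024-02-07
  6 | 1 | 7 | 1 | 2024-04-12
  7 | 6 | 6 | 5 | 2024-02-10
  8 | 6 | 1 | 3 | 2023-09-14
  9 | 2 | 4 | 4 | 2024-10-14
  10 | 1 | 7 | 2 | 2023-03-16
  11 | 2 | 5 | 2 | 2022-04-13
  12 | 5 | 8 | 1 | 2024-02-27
SELECT name, price FROM products WHERE price BETWEEN 198.6 AND 397.23

Execution result:
name | price
Router | 389.86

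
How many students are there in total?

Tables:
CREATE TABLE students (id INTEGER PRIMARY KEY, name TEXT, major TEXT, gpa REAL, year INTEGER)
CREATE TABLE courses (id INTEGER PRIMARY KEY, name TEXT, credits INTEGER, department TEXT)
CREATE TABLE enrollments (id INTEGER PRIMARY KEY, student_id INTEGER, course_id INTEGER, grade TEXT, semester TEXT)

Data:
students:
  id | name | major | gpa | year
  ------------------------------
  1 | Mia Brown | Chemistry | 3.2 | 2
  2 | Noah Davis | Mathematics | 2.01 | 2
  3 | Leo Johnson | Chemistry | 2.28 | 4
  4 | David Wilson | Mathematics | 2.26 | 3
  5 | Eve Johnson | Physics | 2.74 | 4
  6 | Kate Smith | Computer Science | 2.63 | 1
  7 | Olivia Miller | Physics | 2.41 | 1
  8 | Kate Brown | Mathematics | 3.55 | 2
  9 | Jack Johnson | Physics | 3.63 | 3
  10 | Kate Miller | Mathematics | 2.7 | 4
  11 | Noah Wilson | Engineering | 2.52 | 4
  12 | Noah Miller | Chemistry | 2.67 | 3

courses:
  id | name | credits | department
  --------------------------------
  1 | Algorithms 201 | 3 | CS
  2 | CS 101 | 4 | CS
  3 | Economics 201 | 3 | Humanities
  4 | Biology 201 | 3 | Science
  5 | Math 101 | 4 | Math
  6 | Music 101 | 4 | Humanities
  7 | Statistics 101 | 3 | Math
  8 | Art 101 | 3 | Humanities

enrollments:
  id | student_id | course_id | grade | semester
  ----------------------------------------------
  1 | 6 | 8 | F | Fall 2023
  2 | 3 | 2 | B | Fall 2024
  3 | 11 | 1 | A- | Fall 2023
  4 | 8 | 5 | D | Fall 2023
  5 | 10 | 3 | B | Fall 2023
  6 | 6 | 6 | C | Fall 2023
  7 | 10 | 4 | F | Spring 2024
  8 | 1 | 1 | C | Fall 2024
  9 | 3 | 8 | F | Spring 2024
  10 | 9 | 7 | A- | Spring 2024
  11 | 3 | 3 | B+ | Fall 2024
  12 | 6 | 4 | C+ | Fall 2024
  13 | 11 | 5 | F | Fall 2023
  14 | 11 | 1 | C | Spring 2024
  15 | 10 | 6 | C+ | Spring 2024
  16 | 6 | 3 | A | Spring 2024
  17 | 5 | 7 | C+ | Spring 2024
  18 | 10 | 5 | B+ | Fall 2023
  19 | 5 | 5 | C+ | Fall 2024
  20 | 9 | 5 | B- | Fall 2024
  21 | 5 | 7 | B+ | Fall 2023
SELECT COUNT(*) FROM students

Execution result:
12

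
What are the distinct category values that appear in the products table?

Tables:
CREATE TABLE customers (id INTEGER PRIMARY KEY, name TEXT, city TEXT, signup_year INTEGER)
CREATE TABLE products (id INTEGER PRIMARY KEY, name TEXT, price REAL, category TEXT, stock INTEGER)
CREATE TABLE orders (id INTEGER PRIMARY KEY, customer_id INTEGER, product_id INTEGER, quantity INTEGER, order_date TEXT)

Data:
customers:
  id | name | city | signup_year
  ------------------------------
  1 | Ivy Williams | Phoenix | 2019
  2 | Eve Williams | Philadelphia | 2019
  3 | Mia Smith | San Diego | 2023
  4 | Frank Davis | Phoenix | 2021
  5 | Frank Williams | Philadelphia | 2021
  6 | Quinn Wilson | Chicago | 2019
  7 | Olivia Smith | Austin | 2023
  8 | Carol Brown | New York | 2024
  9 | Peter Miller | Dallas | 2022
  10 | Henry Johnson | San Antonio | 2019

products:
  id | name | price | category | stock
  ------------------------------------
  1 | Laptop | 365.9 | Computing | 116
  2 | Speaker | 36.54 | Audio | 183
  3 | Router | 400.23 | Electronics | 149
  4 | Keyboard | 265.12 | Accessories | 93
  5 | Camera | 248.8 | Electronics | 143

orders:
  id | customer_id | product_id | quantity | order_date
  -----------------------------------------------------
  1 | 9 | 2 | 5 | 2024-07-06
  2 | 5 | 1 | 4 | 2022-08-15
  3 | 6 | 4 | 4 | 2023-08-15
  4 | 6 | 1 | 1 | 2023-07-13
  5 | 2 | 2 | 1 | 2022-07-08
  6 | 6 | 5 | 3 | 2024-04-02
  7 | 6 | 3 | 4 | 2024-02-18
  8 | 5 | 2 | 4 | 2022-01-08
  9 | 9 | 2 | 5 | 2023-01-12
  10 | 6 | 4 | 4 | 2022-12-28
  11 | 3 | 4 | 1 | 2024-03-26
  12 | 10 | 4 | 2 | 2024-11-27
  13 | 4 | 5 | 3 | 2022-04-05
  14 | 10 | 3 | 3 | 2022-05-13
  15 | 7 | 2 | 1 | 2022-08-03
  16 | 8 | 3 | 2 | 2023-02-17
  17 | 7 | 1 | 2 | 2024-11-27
SELECT DISTINCT category FROM products

Execution result:
category
Computing
Audio
Electronics
Accessories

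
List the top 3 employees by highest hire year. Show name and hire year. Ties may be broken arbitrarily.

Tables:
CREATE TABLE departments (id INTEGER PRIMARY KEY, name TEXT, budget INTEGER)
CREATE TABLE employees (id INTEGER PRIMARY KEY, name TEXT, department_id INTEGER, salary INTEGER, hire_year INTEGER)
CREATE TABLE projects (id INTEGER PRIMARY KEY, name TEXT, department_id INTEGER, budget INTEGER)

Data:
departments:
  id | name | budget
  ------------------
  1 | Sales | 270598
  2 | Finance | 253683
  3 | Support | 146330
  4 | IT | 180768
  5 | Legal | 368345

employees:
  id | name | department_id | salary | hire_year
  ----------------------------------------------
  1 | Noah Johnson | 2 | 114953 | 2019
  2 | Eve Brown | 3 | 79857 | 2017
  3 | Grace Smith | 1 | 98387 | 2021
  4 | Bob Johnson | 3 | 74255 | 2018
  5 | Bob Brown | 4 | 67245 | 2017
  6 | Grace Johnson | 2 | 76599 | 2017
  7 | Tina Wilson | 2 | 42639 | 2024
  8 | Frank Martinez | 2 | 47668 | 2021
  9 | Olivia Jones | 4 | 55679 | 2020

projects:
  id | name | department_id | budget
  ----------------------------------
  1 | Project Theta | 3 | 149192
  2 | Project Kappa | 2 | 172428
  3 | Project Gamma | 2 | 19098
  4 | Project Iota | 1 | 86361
SELECT name, hire_year FROM employees ORDER BY hire_year DESC LIMIT 3

Execution result:
name | hire_year
Tina Wilson | 2024
Grace Smith | 2021
Frank Martinez | 2021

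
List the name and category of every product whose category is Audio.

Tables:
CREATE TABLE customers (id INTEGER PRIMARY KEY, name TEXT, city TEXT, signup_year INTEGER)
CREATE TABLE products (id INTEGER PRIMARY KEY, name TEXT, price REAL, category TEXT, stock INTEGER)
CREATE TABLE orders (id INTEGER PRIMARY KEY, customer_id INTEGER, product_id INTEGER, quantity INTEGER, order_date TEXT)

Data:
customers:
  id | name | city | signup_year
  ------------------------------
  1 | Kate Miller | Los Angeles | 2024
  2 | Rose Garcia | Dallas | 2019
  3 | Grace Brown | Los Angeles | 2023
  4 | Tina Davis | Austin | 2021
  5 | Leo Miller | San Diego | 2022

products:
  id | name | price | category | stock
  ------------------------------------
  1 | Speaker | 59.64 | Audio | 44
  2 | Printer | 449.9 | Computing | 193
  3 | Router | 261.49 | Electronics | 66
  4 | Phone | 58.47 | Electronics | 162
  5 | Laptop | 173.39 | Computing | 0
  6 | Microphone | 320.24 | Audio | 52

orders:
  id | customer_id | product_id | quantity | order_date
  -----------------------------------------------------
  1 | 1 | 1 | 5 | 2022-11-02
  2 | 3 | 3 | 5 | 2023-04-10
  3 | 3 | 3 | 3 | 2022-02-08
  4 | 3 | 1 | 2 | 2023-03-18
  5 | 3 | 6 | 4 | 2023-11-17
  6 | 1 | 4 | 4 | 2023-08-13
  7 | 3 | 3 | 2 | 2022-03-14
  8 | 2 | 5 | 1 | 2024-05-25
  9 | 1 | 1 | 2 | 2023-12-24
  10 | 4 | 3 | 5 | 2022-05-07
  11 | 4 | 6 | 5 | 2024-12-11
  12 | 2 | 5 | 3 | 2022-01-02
SELECT name, category FROM products WHERE category = 'Audio'

Execution result:
name | category
Speaker | Audio
Microphone | Audio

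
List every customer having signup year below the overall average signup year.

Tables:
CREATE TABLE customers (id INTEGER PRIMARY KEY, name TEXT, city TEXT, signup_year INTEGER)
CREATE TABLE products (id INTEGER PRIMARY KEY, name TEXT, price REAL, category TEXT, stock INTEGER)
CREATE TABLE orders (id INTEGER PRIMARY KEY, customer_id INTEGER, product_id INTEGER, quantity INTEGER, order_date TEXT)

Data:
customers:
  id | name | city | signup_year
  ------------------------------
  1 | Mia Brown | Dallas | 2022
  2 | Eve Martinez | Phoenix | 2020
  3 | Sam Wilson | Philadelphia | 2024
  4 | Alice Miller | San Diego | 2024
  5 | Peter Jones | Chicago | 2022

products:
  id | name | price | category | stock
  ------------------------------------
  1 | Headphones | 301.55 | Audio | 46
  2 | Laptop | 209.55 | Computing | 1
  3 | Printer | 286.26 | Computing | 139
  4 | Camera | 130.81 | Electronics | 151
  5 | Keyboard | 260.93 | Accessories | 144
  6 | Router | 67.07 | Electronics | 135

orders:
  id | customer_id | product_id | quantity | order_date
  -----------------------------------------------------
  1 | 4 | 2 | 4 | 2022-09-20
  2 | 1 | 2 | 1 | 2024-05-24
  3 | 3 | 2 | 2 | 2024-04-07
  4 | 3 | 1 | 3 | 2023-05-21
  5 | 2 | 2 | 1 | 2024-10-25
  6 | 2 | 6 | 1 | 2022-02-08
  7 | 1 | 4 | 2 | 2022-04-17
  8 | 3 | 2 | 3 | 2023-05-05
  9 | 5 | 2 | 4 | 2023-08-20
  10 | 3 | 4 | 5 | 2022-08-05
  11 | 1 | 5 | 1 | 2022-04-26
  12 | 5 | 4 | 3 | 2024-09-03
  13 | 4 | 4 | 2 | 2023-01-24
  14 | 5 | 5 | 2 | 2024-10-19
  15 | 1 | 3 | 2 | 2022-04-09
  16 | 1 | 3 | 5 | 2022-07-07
SELECT name, signup_year FROM customers WHERE signup_year < (SELECT AVG(signup_year) FROM customers)

Execution result:
name | signup_year
Mia Brown | 2022
Eve Martinez | 2020
Peter Jones | 2022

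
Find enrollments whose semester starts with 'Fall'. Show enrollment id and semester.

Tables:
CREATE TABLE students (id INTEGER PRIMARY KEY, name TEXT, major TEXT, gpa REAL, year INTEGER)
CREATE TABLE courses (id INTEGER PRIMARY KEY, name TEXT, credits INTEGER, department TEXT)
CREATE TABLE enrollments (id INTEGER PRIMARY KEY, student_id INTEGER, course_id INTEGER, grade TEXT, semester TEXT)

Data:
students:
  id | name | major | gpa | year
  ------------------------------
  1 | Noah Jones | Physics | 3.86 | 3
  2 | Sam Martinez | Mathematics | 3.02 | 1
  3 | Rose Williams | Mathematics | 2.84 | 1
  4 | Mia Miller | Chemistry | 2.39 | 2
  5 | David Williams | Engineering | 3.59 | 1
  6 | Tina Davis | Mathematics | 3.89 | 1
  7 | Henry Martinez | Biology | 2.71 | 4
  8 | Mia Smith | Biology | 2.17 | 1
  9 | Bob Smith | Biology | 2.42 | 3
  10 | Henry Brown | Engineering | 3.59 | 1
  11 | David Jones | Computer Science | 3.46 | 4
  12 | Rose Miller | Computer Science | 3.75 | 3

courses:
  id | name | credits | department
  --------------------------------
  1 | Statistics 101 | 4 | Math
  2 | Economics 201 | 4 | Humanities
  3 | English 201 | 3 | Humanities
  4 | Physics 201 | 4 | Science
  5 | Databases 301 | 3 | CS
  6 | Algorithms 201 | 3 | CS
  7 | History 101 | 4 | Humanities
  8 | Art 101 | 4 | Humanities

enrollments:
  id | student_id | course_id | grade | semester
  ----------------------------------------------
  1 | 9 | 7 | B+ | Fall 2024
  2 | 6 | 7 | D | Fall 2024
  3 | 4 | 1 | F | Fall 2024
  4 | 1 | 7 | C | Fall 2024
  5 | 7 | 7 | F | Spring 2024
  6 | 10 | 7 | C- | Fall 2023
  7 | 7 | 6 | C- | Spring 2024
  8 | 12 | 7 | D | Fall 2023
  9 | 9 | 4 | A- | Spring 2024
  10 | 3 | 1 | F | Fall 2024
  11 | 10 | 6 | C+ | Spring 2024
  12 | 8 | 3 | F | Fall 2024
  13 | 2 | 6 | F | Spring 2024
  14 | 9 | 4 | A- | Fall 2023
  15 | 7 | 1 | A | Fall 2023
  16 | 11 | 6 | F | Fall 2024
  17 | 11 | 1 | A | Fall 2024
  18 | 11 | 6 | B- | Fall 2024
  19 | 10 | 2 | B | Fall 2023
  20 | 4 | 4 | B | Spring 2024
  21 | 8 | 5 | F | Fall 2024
SELECT id, semester FROM enrollments WHERE semester LIKE 'Fall%'

Execution result:
id | semester
1 | Fall 2024
2 | Fall 2024
3 | Fall 2024
4 | Fall 2024
6 | Fall 2023
8 | Fall 2023
10 | Fall 2024
12 | Fall 2024
14 | Fall 2023
15 | Fall 2023
16 | Fall 2024
17 | Fall 2024
18 | Fall 2024
19 | Fall 2023
21 | Fall 2024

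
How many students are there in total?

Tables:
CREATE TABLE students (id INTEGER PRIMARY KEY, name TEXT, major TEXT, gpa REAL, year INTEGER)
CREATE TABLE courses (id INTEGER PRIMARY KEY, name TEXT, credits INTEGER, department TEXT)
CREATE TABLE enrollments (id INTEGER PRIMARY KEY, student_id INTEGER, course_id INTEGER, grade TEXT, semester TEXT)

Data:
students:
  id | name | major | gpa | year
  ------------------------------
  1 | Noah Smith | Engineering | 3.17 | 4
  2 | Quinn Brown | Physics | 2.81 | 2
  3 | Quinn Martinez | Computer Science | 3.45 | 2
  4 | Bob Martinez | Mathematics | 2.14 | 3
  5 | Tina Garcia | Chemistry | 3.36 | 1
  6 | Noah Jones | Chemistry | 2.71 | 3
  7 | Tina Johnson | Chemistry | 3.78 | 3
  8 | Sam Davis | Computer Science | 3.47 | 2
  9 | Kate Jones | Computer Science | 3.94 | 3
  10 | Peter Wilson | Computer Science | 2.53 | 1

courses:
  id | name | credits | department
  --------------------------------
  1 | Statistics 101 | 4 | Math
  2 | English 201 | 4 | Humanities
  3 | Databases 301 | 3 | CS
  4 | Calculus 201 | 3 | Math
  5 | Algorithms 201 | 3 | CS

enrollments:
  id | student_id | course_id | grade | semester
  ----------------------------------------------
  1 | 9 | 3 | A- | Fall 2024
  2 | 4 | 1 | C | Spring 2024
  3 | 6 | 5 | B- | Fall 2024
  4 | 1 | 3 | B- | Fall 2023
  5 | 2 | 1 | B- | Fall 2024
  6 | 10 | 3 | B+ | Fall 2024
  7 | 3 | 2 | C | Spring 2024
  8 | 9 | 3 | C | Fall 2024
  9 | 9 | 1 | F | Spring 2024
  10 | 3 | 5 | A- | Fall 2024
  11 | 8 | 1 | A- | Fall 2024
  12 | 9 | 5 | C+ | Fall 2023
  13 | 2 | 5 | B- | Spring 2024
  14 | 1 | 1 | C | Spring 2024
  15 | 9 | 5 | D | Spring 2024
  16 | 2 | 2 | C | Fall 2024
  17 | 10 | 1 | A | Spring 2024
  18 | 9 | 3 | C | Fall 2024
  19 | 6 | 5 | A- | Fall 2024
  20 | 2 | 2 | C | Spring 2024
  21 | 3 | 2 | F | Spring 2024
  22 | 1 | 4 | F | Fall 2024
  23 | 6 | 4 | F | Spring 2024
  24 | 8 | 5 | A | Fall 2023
SELECT COUNT(*) FROM students

Execution result:
10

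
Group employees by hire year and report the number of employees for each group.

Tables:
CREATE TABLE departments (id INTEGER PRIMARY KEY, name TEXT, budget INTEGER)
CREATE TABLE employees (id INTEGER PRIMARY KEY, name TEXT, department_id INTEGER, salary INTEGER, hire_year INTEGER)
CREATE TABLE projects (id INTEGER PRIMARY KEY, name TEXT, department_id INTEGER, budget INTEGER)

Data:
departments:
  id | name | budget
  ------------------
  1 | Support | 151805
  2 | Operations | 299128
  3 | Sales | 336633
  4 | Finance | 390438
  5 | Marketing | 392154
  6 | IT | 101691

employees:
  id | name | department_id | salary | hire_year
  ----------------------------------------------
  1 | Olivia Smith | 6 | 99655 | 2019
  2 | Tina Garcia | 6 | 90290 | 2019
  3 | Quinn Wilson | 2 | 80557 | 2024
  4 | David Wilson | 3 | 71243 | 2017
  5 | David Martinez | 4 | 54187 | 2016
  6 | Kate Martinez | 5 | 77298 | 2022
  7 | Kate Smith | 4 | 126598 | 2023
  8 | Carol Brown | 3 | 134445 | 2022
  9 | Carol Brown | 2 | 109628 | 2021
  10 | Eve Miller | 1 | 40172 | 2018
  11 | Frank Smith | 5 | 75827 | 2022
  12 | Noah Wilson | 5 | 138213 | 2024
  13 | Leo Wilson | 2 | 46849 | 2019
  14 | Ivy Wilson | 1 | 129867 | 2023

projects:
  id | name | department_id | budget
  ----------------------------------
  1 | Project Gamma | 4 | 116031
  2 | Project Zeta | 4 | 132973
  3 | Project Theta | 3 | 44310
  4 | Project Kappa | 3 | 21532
SELECT hire_year, COUNT(*) AS n FROM employees GROUP BY hire_year

Execution result:
hire_year | n
2016 | 1
2017 | 1
2018 | 1
2019 | 3
2021 | 1
2022 | 3
2023 | 2
2024 | 2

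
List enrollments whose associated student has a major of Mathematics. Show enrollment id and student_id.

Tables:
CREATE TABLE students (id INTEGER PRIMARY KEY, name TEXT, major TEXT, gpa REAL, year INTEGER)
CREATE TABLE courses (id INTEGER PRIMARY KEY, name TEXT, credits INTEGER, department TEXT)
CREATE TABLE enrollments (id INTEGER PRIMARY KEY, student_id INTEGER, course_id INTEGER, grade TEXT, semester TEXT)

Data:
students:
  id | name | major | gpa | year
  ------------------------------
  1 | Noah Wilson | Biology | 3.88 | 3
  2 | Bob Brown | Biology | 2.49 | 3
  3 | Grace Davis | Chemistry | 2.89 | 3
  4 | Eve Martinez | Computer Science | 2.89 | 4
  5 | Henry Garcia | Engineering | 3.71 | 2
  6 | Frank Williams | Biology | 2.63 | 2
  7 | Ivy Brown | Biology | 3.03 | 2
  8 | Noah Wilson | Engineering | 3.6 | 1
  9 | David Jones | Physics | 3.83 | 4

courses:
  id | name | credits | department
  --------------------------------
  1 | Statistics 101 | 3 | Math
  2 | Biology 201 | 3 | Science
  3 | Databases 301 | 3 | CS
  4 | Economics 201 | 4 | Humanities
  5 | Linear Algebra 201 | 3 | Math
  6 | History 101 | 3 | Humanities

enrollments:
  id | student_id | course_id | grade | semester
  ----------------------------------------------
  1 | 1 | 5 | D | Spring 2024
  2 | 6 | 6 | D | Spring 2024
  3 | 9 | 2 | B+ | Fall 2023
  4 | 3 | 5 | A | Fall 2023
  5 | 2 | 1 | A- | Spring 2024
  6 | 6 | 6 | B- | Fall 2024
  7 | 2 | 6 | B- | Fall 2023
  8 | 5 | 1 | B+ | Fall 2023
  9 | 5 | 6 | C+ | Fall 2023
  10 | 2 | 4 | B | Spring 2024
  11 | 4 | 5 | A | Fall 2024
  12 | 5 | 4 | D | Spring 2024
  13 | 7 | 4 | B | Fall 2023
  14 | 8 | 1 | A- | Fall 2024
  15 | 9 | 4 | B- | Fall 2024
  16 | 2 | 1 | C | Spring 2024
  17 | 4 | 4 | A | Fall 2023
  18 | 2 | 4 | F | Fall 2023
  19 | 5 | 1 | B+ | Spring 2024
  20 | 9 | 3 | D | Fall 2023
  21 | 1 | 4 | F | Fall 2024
SELECT id, student_id FROM enrollments WHERE student_id IN (SELECT id FROM students WHERE major = 'Mathematics')

Execution result:
(no rows)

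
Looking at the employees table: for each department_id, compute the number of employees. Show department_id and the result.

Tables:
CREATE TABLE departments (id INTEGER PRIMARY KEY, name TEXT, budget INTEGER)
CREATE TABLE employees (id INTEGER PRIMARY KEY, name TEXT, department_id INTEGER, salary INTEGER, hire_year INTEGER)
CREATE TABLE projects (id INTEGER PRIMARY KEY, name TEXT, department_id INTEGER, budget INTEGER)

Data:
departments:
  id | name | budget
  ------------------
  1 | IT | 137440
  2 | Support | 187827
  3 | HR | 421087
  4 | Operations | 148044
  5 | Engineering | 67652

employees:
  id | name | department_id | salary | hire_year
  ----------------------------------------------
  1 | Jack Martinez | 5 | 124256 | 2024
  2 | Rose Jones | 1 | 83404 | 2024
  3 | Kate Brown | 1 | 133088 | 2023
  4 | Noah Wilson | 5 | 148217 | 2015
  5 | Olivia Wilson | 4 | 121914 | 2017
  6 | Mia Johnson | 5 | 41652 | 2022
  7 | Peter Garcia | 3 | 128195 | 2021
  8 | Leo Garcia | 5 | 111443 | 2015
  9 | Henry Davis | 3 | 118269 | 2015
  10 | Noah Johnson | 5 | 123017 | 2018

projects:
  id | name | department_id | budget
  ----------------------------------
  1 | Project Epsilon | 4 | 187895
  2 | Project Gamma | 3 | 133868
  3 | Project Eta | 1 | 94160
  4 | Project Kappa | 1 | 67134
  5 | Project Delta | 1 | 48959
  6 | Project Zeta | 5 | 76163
SELECT department_id, COUNT(*) AS n FROM employees GROUP BY department_id

Execution result:
department_id | n
1 | 2
3 | 2
4 | 1
5 | 5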